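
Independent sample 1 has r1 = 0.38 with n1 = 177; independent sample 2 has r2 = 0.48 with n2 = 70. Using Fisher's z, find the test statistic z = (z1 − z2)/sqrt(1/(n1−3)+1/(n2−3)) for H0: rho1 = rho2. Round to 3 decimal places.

-0.855

Fisher z-transforms: z1 = atanh(0.38) = 0.400060, z2 = atanh(0.48) = 0.522984; difference d = -0.122924
Var(d) = 1/174 + 1/67 = 0.0057471 + 0.0149254 = 0.0206725
z = d/√Var(d) = -0.122924 / √0.0206725 = -0.122924 / 0.143779 = -0.855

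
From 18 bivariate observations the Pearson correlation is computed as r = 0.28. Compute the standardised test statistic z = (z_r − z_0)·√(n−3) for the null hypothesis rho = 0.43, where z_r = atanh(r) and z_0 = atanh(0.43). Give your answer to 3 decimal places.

z_r = atanh(0.28) = 0.287682,  z_0 = atanh(0.43) = 0.459897
SE = 1/√(n−3) = 1/√15 = 0.258199
z = (z_r − z_0)/SE = (0.287682 − 0.459897) / 0.258199 = -0.172215 / 0.258199 = -0.667

-0.667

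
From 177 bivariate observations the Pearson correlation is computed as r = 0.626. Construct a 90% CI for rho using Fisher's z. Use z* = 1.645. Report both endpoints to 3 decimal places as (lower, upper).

(0.544, 0.696)

Fisher z: z_r = atanh(r) = ½·ln((1+0.626)/(1−0.626)) = 0.734811
SE(z) = 1/√(n−3) = 1/√174 = 0.075810
90% ⇒ z* = 1.645; margin = 1.645·0.075810 = 0.124707
CI on z-scale: (0.610104, 0.859518)
Back-transform: tanh(0.610104) = 0.544200, tanh(0.859518) = 0.696009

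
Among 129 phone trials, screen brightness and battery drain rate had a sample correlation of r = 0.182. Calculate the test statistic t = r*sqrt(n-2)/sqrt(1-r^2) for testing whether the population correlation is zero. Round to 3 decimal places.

1 − r² = 1 − 0.033124 = 0.966876;  √(1−r²) = 0.983299
√(n−2) = √127 = 11.269428
t = r·√(n−2)/√(1−r²) = 0.182 · 11.269428 / 0.983299 = 2.086

2.086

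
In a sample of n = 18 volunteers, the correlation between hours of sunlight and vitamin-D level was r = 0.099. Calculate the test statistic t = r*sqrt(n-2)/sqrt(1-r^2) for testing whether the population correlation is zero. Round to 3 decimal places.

t = r·√(n−2) / √(1−r²) with r = 0.099, n = 18
  = 0.099·√16 / √(1 − 0.009801)
  = 0.099·4.000000 / 0.995087
  = 0.396000 / 0.995087 = 0.398

0.398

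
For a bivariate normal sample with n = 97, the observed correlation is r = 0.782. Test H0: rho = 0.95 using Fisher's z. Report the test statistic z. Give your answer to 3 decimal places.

-7.575

Fisher z: atanh(0.782) = 1.050498, atanh(0.95) = 1.831781
z = (z_r − z_0)·√(n−3) = (1.050498 − 1.831781)·√94 = -0.781283 · 9.695360 = -7.575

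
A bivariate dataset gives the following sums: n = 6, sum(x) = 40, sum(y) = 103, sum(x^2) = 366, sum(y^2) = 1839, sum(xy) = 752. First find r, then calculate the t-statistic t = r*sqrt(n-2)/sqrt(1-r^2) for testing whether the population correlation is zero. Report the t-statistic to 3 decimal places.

2.484

S_xy = nΣxy − ΣxΣy = 6·752 − 40·103 = 4512 − 4120 = 392
S_xx = nΣx² − (Σx)² = 6·366 − 40² = 2196 − 1600 = 596
S_yy = nΣy² − (Σy)² = 6·1839 − 103² = 11034 − 10609 = 425
r = S_xy / √(S_xx·S_yy) = 392 / √(596·425) = 392 / √253300 = 392 / 503.2892 = 0.7789
t = r·√(n−2)/√(1−r²) = 0.7789·√4 / √(1−0.606685) = 1.557800 / 0.627148 = 2.484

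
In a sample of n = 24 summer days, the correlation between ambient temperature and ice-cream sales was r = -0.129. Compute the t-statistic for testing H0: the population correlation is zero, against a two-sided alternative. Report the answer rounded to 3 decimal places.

-0.610

1 − r² = 1 − 0.016641 = 0.983359;  √(1−r²) = 0.991645
√(n−2) = √22 = 4.690416
t = r·√(n−2)/√(1−r²) = -0.129 · 4.690416 / 0.991645 = -0.610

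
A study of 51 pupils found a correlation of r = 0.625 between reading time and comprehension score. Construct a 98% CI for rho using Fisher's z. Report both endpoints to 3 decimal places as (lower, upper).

Fisher z: z_r = atanh(r) = ½·ln((1+0.625)/(1−0.625)) = 0.733169
SE(z) = 1/√(n−3) = 1/√48 = 0.144338
98% ⇒ z* = 2.326; margin = 2.326·0.144338 = 0.335730
CI on z-scale: (0.397439, 1.068899)
Back-transform: tanh(0.397439) = 0.377756, tanh(1.068899) = 0.789046

(0.378, 0.789)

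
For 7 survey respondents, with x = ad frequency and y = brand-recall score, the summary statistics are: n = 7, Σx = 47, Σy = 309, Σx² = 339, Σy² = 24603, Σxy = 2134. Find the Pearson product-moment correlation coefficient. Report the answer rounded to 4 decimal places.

0.1170

Numerator: nΣxy − (Σx)(Σy) = 7·2134 − (47)(309) = 415
Denominator: √[(nΣx²−(Σx)²)(nΣy²−(Σy)²)]
  nΣx²−(Σx)² = 7·339 − 2209 = 164;  nΣy²−(Σy)² = 7·24603 − 95481 = 76740
  √(164·76740) = √12585360 = 3547.5851
r = 415 / 3547.5851 = 0.1170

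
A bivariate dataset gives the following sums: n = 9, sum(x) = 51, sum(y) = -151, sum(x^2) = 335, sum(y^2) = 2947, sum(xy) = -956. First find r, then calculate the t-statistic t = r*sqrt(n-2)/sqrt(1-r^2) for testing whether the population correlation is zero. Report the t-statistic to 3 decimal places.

S_xy = nΣxy − ΣxΣy = 9·(-956) − 51·(-151) = -8604 − (-7701) = -903
S_xx = nΣx² − (Σx)² = 9·335 − 51² = 3015 − 2601 = 414
S_yy = nΣy² − (Σy)² = 9·2947 − (-151)² = 26523 − 22801 = 3722
r = S_xy / √(S_xx·S_yy) = -903 / √(414·3722) = -903 / √1540908 = -903 / 1241.3332 = -0.7274
t = r·√(n−2)/√(1−r²) = -0.7274·√7 / √(1−0.529111) = -1.924520 / 0.686214 = -2.805

-2.805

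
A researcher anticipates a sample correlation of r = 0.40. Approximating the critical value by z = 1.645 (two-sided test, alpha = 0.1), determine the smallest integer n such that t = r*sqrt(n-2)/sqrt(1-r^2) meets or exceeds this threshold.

r√(n−2)/√(1−r²) ≥ 1.645  ⇔  n−2 ≥ (1.645)²·(1−r²)/r²
(1−r²)/r² = (1−0.1600)/0.1600 = 5.2500
n ≥ 2 + 2.706025·5.2500 = 2 + 14.2066 = 16.2066
⌈16.2066⌉ = 17

17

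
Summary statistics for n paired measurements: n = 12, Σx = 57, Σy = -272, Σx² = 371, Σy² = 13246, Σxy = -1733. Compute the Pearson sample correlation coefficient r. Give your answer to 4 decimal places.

Numerator: nΣxy − (Σx)(Σy) = 12·(-1733) − (57)(-272) = -5292
Denominator: √[(nΣx²−(Σx)²)(nΣy²−(Σy)²)]
  nΣx²−(Σx)² = 12·371 − 3249 = 1203;  nΣy²−(Σy)² = 12·13246 − 73984 = 84968
  √(1203·84968) = √102216504 = 10110.2178
r = -5292 / 10110.2178 = -0.5234

-0.5234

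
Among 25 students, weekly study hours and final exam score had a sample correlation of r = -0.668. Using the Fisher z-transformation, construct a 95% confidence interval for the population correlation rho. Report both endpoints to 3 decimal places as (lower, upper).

(-0.841, -0.371)

z_r = atanh(-0.668) = -0.807123;  SE = 1/√(n−3) = 1/√22 = 0.213201
z-limits: -0.807123 ± 1.960·0.213201 = -0.807123 ± 0.417874 = [-1.224997, -0.389249]
ρ-limits: (tanh -1.224997, tanh -0.389249) = (-0.841, -0.371)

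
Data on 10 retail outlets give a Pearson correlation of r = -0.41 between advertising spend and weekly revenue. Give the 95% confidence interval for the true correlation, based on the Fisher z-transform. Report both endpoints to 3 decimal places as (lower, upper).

Fisher z: z_r = atanh(r) = ½·ln((1+(-0.41))/(1−(-0.41))) = -0.435611
SE(z) = 1/√(n−3) = 1/√7 = 0.377964
95% ⇒ z* = 1.960; margin = 1.960·0.377964 = 0.740809
CI on z-scale: (-1.176420, 0.305198)
Back-transform: tanh(-1.176420) = -0.826319, tanh(0.305198) = 0.296062

(-0.826, 0.296)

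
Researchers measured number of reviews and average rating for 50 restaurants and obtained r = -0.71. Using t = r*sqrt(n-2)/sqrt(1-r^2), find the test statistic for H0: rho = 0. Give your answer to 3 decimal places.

1 − r² = 1 − 0.5041 = 0.4959;  √(1−r²) = 0.704202
√(n−2) = √48 = 6.928203
t = r·√(n−2)/√(1−r²) = -0.71 · 6.928203 / 0.704202 = -6.985

-6.985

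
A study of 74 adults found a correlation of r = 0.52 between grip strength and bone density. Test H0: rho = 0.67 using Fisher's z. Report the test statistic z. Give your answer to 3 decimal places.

Fisher z: atanh(0.52) = 0.576340, atanh(0.67) = 0.810743
z = (z_r − z_0)·√(n−3) = (0.576340 − 0.810743)·√71 = -0.234403 · 8.426150 = -1.975

-1.975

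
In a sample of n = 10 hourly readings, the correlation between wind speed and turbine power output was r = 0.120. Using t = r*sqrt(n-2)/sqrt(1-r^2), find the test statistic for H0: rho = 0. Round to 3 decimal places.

0.342

t = r·√(n−2) / √(1−r²) with r = 0.120, n = 10
  = 0.120·√8 / √(1 − 0.014400)
  = 0.120·2.828427 / 0.992774
  = 0.339411 / 0.992774 = 0.342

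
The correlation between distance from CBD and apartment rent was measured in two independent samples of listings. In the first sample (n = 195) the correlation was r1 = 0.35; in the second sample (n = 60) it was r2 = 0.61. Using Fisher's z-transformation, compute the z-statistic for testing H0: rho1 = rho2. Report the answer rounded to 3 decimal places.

Fisher z-transforms: z1 = atanh(0.35) = 0.365444, z2 = atanh(0.61) = 0.708921; difference d = -0.343477
Var(d) = 1/192 + 1/57 = 0.0052083 + 0.0175439 = 0.0227522
z = d/√Var(d) = -0.343477 / √0.0227522 = -0.343477 / 0.150838 = -2.277

-2.277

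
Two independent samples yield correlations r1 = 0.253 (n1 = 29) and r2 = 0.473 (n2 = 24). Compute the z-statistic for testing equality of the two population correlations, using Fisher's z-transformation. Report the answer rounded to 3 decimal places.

-0.870

Fisher z-transforms: z1 = atanh(0.253) = 0.258615, z2 = atanh(0.473) = 0.513928; difference d = -0.255313
Var(d) = 1/26 + 1/21 = 0.0384615 + 0.0476190 = 0.0860805
z = d/√Var(d) = -0.255313 / √0.0860805 = -0.255313 / 0.293395 = -0.870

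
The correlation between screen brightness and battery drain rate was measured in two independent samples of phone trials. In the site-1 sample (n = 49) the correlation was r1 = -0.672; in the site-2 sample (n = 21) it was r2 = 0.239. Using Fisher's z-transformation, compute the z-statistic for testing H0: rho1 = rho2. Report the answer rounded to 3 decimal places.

-3.806

z1 = atanh(-0.672) = -0.814381,  z2 = atanh(0.239) = 0.243713
SE = √(1/(n1−3) + 1/(n2−3)) = √(1/46 + 1/18) = √(0.0217391 + 0.0555556) = √0.0772947 = 0.278019
z = (z1 − z2)/SE = (-0.814381 − 0.243713) / 0.278019 = -1.058094 / 0.278019 = -3.806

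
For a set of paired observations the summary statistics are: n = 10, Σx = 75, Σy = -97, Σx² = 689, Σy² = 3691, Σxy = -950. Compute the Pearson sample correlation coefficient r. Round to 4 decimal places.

Numerator: nΣxy − (Σx)(Σy) = 10·(-950) − (75)(-97) = -2225
Denominator: √[(nΣx²−(Σx)²)(nΣy²−(Σy)²)]
  nΣx²−(Σx)² = 10·689 − 5625 = 1265;  nΣy²−(Σy)² = 10·3691 − 9409 = 27501
  √(1265·27501) = √34788765 = 5898.2001
r = -2225 / 5898.2001 = -0.3772

-0.3772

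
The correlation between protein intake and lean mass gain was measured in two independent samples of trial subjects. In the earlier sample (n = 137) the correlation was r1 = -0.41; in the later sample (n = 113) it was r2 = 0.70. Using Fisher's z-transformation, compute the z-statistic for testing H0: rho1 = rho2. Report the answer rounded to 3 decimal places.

-10.127

z1 = atanh(-0.41) = -0.435611,  z2 = atanh(0.70) = 0.867301
SE = √(1/(n1−3) + 1/(n2−3)) = √(1/134 + 1/110) = √(0.0074627 + 0.0090909) = √0.0165536 = 0.128661
z = (z1 − z2)/SE = (-0.435611 − 0.867301) / 0.128661 = -1.302912 / 0.128661 = -10.127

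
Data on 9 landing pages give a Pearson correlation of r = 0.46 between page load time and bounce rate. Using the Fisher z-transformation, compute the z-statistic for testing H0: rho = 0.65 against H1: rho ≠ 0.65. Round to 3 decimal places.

-0.681

Fisher z: atanh(0.46) = 0.497311, atanh(0.65) = 0.775299
z = (z_r − z_0)·√(n−3) = (0.497311 − 0.775299)·√6 = -0.277988 · 2.449490 = -0.681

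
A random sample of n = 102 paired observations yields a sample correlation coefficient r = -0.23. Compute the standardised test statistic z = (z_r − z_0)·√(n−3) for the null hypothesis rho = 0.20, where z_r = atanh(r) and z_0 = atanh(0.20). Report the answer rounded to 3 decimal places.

-4.347

z_r = atanh(-0.23) = -0.234189,  z_0 = atanh(0.20) = 0.202733
SE = 1/√(n−3) = 1/√99 = 0.100504
z = (z_r − z_0)/SE = (-0.234189 − 0.202733) / 0.100504 = -0.436922 / 0.100504 = -4.347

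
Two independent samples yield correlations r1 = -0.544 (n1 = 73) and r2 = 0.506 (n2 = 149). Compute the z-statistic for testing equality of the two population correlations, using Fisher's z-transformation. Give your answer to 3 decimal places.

-8.028

Fisher z-transforms: z1 = atanh(-0.544) = -0.609819, z2 = atanh(0.506) = 0.557338; difference d = -1.167157
Var(d) = 1/70 + 1/146 = 0.0142857 + 0.0068493 = 0.0211350
z = d/√Var(d) = -1.167157 / √0.0211350 = -1.167157 / 0.145379 = -8.028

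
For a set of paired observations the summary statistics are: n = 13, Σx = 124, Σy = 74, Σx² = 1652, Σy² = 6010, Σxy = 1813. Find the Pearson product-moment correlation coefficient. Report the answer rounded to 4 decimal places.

S_xy = nΣxy − ΣxΣy = 13·1813 − 124·74 = 23569 − 9176 = 14393
S_xx = nΣx² − (Σx)² = 13·1652 − 124² = 21476 − 15376 = 6100
S_yy = nΣy² − (Σy)² = 13·6010 − 74² = 78130 − 5476 = 72654
r = S_xy / √(S_xx·S_yy) = 14393 / √(6100·72654) = 14393 / √443189400 = 14393 / 21052.0640 = 0.6837

0.6837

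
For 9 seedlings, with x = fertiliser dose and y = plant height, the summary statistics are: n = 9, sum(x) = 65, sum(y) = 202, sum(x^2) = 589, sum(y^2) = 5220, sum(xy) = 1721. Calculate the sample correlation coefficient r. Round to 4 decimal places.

Numerator: nΣxy − (Σx)(Σy) = 9·1721 − (65)(202) = 2359
Denominator: √[(nΣx²−(Σx)²)(nΣy²−(Σy)²)]
  nΣx²−(Σx)² = 9·589 − 4225 = 1076;  nΣy²−(Σy)² = 9·5220 − 40804 = 6176
  √(1076·6176) = √6645376 = 2577.8627
r = 2359 / 2577.8627 = 0.9151

0.9151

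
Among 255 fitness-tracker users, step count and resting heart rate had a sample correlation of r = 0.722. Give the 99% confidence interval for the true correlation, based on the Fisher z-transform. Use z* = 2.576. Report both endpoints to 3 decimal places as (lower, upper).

(0.635, 0.791)

z_r = atanh(0.722) = 0.911810;  SE = 1/√(n−3) = 1/√252 = 0.062994
z-limits: 0.911810 ± 2.576·0.062994 = 0.911810 ± 0.162273 = [0.749537, 1.074083]
ρ-limits: (tanh 0.749537, tanh 1.074083) = (0.635, 0.791)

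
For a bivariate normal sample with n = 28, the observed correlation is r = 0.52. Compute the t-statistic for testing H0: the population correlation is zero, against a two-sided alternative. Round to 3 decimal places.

3.104

1 − r² = 1 − 0.2704 = 0.7296;  √(1−r²) = 0.854166
√(n−2) = √26 = 5.099020
t = r·√(n−2)/√(1−r²) = 0.52 · 5.099020 / 0.854166 = 3.104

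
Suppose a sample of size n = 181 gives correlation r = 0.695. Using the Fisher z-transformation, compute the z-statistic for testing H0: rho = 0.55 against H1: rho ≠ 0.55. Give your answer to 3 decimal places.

z_r = atanh(0.695) = 0.857563,  z_0 = atanh(0.55) = 0.618381
SE = 1/√(n−3) = 1/√178 = 0.074953
z = (z_r − z_0)/SE = (0.857563 − 0.618381) / 0.074953 = 0.239182 / 0.074953 = 3.191

3.191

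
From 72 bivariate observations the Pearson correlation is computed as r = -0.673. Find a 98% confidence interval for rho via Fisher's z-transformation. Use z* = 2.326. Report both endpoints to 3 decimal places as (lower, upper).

Fisher z: z_r = atanh(r) = ½·ln((1+(-0.673))/(1−(-0.673))) = -0.816207
SE(z) = 1/√(n−3) = 1/√69 = 0.120386
98% ⇒ z* = 2.326; margin = 2.326·0.120386 = 0.280018
CI on z-scale: (-1.096225, -0.536189)
Back-transform: tanh(-1.096225) = -0.799139, tanh(-0.536189) = -0.490098

(-0.799, -0.490)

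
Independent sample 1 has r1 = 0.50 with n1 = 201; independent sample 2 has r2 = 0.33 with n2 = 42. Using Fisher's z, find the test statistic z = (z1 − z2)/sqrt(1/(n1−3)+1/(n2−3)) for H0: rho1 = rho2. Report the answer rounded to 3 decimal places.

z1 = atanh(0.50) = 0.549306,  z2 = atanh(0.33) = 0.342828
SE = √(1/(n1−3) + 1/(n2−3)) = √(1/198 + 1/39) = √(0.0050505 + 0.0256410) = √0.0306915 = 0.175190
z = (z1 − z2)/SE = (0.549306 − 0.342828) / 0.175190 = 0.206478 / 0.175190 = 1.179

1.179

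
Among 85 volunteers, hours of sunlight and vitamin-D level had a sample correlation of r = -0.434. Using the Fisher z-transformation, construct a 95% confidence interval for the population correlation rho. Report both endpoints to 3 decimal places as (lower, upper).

Fisher z: z_r = atanh(r) = ½·ln((1+(-0.434))/(1−(-0.434))) = -0.464814
SE(z) = 1/√(n−3) = 1/√82 = 0.110432
95% ⇒ z* = 1.960; margin = 1.960·0.110432 = 0.216447
CI on z-scale: (-0.681261, -0.248367)
Back-transform: tanh(-0.681261) = -0.592339, tanh(-0.248367) = -0.243383

(-0.592, -0.243)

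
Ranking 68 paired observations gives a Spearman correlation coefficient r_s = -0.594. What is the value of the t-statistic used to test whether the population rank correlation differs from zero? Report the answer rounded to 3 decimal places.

t = r_s·√(n−2) / √(1−r_s²) with r_s = -0.594, n = 68
  = -0.594·√66 / √(1 − 0.352836)
  = -0.594·8.124038 / 0.804465
  = -4.825679 / 0.804465 = -5.999

-5.999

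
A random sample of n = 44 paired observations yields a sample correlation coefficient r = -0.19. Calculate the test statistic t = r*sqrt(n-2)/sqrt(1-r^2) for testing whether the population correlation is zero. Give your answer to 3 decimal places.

t = r·√(n−2) / √(1−r²) with r = -0.19, n = 44
  = -0.19·√42 / √(1 − 0.0361)
  = -0.19·6.480741 / 0.981784
  = -1.231341 / 0.981784 = -1.254

-1.254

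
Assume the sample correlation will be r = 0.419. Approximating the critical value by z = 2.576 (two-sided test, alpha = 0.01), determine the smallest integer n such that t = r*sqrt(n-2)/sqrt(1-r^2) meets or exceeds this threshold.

34

Need r·√(n−2)/√(1−r²) ≥ 2.576
√(n−2) ≥ 2.576·√(1−0.175561) / 0.419 = 2.576·0.907986 / 0.419 = 5.5823
n−2 ≥ 31.1621  ⇒  n ≥ 33.1621
Smallest integer n = 34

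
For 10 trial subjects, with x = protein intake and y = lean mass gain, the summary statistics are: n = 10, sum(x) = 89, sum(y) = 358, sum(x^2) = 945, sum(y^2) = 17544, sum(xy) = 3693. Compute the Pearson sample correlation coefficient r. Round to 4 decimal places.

S_xy = nΣxy − ΣxΣy = 10·3693 − 89·358 = 36930 − 31862 = 5068
S_xx = nΣx² − (Σx)² = 10·945 − 89² = 9450 − 7921 = 1529
S_yy = nΣy² − (Σy)² = 10·17544 − 358² = 175440 − 128164 = 47276
r = S_xy / √(S_xx·S_yy) = 5068 / √(1529·47276) = 5068 / √72285004 = 5068 / 8502.0588 = 0.5961

0.5961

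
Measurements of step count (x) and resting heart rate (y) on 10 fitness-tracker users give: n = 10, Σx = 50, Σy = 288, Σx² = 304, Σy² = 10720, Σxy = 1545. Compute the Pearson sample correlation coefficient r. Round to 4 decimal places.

Numerator: nΣxy − (Σx)(Σy) = 10·1545 − (50)(288) = 1050
Denominator: √[(nΣx²−(Σx)²)(nΣy²−(Σy)²)]
  nΣx²−(Σx)² = 10·304 − 2500 = 540;  nΣy²−(Σy)² = 10·10720 − 82944 = 24256
  √(540·24256) = √13098240 = 3619.1491
r = 1050 / 3619.1491 = 0.2901

0.2901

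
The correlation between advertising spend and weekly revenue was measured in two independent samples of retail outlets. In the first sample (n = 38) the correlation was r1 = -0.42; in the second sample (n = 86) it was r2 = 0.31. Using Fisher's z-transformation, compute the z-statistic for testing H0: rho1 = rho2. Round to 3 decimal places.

z1 = atanh(-0.42) = -0.447692,  z2 = atanh(0.31) = 0.320545
SE = √(1/(n1−3) + 1/(n2−3)) = √(1/35 + 1/83) = √(0.0285714 + 0.0120482) = √0.0406196 = 0.201543
z = (z1 − z2)/SE = (-0.447692 − 0.320545) / 0.201543 = -0.768237 / 0.201543 = -3.812

-3.812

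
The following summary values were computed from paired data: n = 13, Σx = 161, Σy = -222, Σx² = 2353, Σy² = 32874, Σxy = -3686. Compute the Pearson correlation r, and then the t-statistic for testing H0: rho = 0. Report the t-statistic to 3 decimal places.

S_xy = nΣxy − ΣxΣy = 13·(-3686) − 161·(-222) = -47918 − (-35742) = -12176
S_xx = nΣx² − (Σx)² = 13·2353 − 161² = 30589 − 25921 = 4668
S_yy = nΣy² − (Σy)² = 13·32874 − (-222)² = 427362 − 49284 = 378078
r = S_xy / √(S_xx·S_yy) = -12176 / √(4668·378078) = -12176 / √1764868104 = -12176 / 42010.3333 = -0.2898
t = r·√(n−2)/√(1−r²) = -0.2898·√11 / √(1−0.083984) = -0.961158 / 0.957087 = -1.004

-1.004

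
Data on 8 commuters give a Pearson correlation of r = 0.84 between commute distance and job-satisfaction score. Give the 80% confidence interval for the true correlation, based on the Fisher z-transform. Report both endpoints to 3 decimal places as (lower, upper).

(0.570, 0.946)

Fisher z: z_r = atanh(r) = ½·ln((1+0.84)/(1−0.84)) = 1.221174
SE(z) = 1/√(n−3) = 1/√5 = 0.447214
80% ⇒ z* = 1.282; margin = 1.282·0.447214 = 0.573328
CI on z-scale: (0.647846, 1.794502)
Back-transform: tanh(0.647846) = 0.570218, tanh(1.794502) = 0.946234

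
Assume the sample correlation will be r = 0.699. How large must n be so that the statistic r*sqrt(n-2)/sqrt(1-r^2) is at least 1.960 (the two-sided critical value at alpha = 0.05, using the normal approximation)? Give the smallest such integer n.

Need r·√(n−2)/√(1−r²) ≥ 1.960
√(n−2) ≥ 1.960·√(1−0.488601) / 0.699 = 1.960·0.715122 / 0.699 = 2.0052
n−2 ≥ 4.0208  ⇒  n ≥ 6.0208
Smallest integer n = 7

7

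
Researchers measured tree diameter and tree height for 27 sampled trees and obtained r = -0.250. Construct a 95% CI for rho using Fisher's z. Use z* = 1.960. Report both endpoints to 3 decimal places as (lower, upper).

(-0.575, 0.144)

z_r = atanh(-0.250) = -0.255413;  SE = 1/√(n−3) = 1/√24 = 0.204124
z-limits: -0.255413 ± 1.960·0.204124 = -0.255413 ± 0.400083 = [-0.655496, 0.144670]
ρ-limits: (tanh -0.655496, tanh 0.144670) = (-0.575, 0.144)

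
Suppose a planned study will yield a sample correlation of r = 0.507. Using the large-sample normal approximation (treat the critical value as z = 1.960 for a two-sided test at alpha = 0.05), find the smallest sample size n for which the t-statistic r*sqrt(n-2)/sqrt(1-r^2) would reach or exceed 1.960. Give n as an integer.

14

Need r·√(n−2)/√(1−r²) ≥ 1.960
√(n−2) ≥ 1.960·√(1−0.257049) / 0.507 = 1.960·0.861946 / 0.507 = 3.3322
n−2 ≥ 11.1036  ⇒  n ≥ 13.1036
Smallest integer n = 14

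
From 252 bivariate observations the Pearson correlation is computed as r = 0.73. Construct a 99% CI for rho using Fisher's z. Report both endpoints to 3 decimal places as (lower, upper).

Fisher z: z_r = atanh(r) = ½·ln((1+0.73)/(1−0.73)) = 0.928727
SE(z) = 1/√(n−3) = 1/√249 = 0.063372
99% ⇒ z* = 2.576; margin = 2.576·0.063372 = 0.163246
CI on z-scale: (0.765481, 1.091973)
Back-transform: tanh(0.765481) = 0.644294, tanh(1.091973) = 0.797597

(0.644, 0.798)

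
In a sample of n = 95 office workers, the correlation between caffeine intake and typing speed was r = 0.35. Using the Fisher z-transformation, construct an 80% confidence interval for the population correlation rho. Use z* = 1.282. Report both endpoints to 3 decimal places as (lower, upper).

Fisher z: z_r = atanh(r) = ½·ln((1+0.35)/(1−0.35)) = 0.365444
SE(z) = 1/√(n−3) = 1/√92 = 0.104257
80% ⇒ z* = 1.282; margin = 1.282·0.104257 = 0.133657
CI on z-scale: (0.231787, 0.499101)
Back-transform: tanh(0.231787) = 0.227723, tanh(0.499101) = 0.461410

(0.228, 0.461)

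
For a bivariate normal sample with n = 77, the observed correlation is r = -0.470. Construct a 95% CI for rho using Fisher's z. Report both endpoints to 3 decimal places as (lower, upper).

Fisher z: z_r = atanh(r) = ½·ln((1+(-0.470))/(1−(-0.470))) = -0.510070
SE(z) = 1/√(n−3) = 1/√74 = 0.116248
95% ⇒ z* = 1.960; margin = 1.960·0.116248 = 0.227846
CI on z-scale: (-0.737916, -0.282224)
Back-transform: tanh(-0.737916) = -0.627884, tanh(-0.282224) = -0.274962

(-0.628, -0.275)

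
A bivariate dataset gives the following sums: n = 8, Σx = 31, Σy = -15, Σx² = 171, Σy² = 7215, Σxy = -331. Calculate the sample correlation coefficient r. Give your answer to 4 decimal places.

-0.4513

Numerator: nΣxy − (Σx)(Σy) = 8·(-331) − (31)(-15) = -2183
Denominator: √[(nΣx²−(Σx)²)(nΣy²−(Σy)²)]
  nΣx²−(Σx)² = 8·171 − 961 = 407;  nΣy²−(Σy)² = 8·7215 − 225 = 57495
  √(407·57495) = √23400465 = 4837.4027
r = -2183 / 4837.4027 = -0.4513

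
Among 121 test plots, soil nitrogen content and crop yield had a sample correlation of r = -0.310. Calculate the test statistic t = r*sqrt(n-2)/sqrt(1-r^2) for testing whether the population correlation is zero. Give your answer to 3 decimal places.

t = r·√(n−2) / √(1−r²) with r = -0.310, n = 121
  = -0.310·√119 / √(1 − 0.096100)
  = -0.310·10.908712 / 0.950737
  = -3.381701 / 0.950737 = -3.557

-3.557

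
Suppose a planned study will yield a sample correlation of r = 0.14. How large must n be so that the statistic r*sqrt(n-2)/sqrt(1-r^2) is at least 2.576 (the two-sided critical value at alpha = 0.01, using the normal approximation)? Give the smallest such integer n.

Need r·√(n−2)/√(1−r²) ≥ 2.576
√(n−2) ≥ 2.576·√(1−0.0196) / 0.14 = 2.576·0.990152 / 0.14 = 18.2188
n−2 ≥ 331.9247  ⇒  n ≥ 333.9247
Smallest integer n = 334

334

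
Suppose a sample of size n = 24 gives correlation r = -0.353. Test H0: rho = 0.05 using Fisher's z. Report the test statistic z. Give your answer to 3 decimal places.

-1.920

Fisher z: atanh(-0.353) = -0.368867, atanh(0.05) = 0.050042
z = (z_r − z_0)·√(n−3) = (-0.368867 − 0.050042)·√21 = -0.418909 · 4.582576 = -1.920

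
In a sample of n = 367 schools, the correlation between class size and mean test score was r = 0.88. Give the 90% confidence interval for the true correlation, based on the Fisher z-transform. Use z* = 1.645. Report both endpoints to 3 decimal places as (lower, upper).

(0.859, 0.898)

z_r = atanh(0.88) = 1.375768;  SE = 1/√(n−3) = 1/√364 = 0.052414
z-limits: 1.375768 ± 1.645·0.052414 = 1.375768 ± 0.086221 = [1.289547, 1.461989]
ρ-limits: (tanh 1.289547, tanh 1.461989) = (0.859, 0.898)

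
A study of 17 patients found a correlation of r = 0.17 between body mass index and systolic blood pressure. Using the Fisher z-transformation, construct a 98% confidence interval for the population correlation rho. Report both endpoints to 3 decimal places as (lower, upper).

(-0.422, 0.660)

Fisher z: z_r = atanh(r) = ½·ln((1+0.17)/(1−0.17)) = 0.171667
SE(z) = 1/√(n−3) = 1/√14 = 0.267261
98% ⇒ z* = 2.326; margin = 2.326·0.267261 = 0.621649
CI on z-scale: (-0.449982, 0.793316)
Back-transform: tanh(-0.449982) = -0.421884, tanh(0.793316) = 0.660283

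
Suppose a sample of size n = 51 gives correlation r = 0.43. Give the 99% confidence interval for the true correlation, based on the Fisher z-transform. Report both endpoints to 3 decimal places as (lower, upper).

(0.088, 0.681)

Fisher z: z_r = atanh(r) = ½·ln((1+0.43)/(1−0.43)) = 0.459897
SE(z) = 1/√(n−3) = 1/√48 = 0.144338
99% ⇒ z* = 2.576; margin = 2.576·0.144338 = 0.371815
CI on z-scale: (0.088082, 0.831712)
Back-transform: tanh(0.088082) = 0.087855, tanh(0.831712) = 0.681394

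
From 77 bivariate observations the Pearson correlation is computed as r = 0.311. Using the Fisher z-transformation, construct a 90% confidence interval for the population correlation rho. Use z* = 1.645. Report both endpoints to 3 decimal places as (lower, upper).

Fisher z: z_r = atanh(r) = ½·ln((1+0.311)/(1−0.311)) = 0.321652
SE(z) = 1/√(n−3) = 1/√74 = 0.116248
90% ⇒ z* = 1.645; margin = 1.645·0.116248 = 0.191228
CI on z-scale: (0.130424, 0.512880)
Back-transform: tanh(0.130424) = 0.129689, tanh(0.512880) = 0.472186

(0.130, 0.472)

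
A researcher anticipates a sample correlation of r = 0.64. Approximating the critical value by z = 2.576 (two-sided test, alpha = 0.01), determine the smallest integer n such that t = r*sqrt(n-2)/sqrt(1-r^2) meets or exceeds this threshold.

Need r·√(n−2)/√(1−r²) ≥ 2.576
√(n−2) ≥ 2.576·√(1−0.4096) / 0.64 = 2.576·0.768375 / 0.64 = 3.0927
n−2 ≥ 9.5648  ⇒  n ≥ 11.5648
Smallest integer n = 12

12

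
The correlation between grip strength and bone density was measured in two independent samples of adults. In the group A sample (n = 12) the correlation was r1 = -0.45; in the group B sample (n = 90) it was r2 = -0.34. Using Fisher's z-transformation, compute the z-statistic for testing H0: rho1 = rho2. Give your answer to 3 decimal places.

-0.373

Fisher z-transforms: z1 = atanh(-0.45) = -0.484700, z2 = atanh(-0.34) = -0.354093; difference d = -0.130607
Var(d) = 1/9 + 1/87 = 0.1111111 + 0.0114943 = 0.1226054
z = d/√Var(d) = -0.130607 / √0.1226054 = -0.130607 / 0.350151 = -0.373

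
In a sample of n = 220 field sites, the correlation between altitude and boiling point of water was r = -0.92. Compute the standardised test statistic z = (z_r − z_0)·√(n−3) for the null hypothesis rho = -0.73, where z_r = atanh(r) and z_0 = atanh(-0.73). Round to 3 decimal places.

-9.727

Fisher z: atanh(-0.92) = -1.589027, atanh(-0.73) = -0.928727
z = (z_r − z_0)·√(n−3) = (-1.589027 − (-0.928727))·√217 = -0.660300 · 14.730920 = -9.727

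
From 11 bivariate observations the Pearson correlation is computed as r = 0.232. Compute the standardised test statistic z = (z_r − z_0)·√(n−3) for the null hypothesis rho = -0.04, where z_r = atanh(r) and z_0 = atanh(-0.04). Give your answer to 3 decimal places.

z_r = atanh(0.232) = 0.236302,  z_0 = atanh(-0.04) = -0.040021
SE = 1/√(n−3) = 1/√8 = 0.353553
z = (z_r − z_0)/SE = (0.236302 − (-0.040021)) / 0.353553 = 0.276323 / 0.353553 = 0.782

0.782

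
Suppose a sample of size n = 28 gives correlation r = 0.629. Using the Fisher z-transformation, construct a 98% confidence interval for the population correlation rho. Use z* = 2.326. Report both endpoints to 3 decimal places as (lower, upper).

(0.268, 0.835)

z_r = atanh(0.629) = 0.739760;  SE = 1/√(n−3) = 1/√25 = 0.200000
z-limits: 0.739760 ± 2.326·0.200000 = 0.739760 ± 0.465200 = [0.274560, 1.204960]
ρ-limits: (tanh 0.274560, tanh 1.204960) = (0.268, 0.835)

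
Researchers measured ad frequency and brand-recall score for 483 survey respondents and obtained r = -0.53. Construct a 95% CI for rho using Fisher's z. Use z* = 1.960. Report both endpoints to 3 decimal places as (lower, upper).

Fisher z: z_r = atanh(r) = ½·ln((1+(-0.53))/(1−(-0.53))) = -0.590145
SE(z) = 1/√(n−3) = 1/√480 = 0.045644
95% ⇒ z* = 1.960; margin = 1.960·0.045644 = 0.089462
CI on z-scale: (-0.679607, -0.500683)
Back-transform: tanh(-0.679607) = -0.591264, tanh(-0.500683) = -0.462654

(-0.591, -0.463)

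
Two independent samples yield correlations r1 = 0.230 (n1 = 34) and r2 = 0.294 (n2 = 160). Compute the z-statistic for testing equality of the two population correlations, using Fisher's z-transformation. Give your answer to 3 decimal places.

z1 = atanh(0.230) = 0.234189,  z2 = atanh(0.294) = 0.302939
SE = √(1/(n1−3) + 1/(n2−3)) = √(1/31 + 1/157) = √(0.0322581 + 0.0063694) = √0.0386275 = 0.196539
z = (z1 − z2)/SE = (0.234189 − 0.302939) / 0.196539 = -0.068750 / 0.196539 = -0.350

-0.350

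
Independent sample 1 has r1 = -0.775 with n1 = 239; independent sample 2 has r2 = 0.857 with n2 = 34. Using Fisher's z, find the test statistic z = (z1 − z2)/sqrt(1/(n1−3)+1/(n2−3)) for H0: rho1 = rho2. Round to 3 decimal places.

Fisher z-transforms: z1 = atanh(-0.775) = -1.032728, z2 = atanh(0.857) = 1.281936; difference d = -2.314664
Var(d) = 1/236 + 1/31 = 0.0042373 + 0.0322581 = 0.0364954
z = d/√Var(d) = -2.314664 / √0.0364954 = -2.314664 / 0.191038 = -12.116

-12.116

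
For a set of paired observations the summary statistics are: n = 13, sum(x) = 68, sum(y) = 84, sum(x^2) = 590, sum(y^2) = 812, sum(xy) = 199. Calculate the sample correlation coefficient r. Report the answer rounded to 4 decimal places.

Numerator: nΣxy − (Σx)(Σy) = 13·199 − (68)(84) = -3125
Denominator: √[(nΣx²−(Σx)²)(nΣy²−(Σy)²)]
  nΣx²−(Σx)² = 13·590 − 4624 = 3046;  nΣy²−(Σy)² = 13·812 − 7056 = 3500
  √(3046·3500) = √10661000 = 3265.1187
r = -3125 / 3265.1187 = -0.9571

-0.9571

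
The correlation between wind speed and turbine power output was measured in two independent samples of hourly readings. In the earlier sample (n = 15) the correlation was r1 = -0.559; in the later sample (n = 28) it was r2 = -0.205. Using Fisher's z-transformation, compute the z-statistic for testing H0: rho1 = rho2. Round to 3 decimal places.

Fisher z-transforms: z1 = atanh(-0.559) = -0.631377, z2 = atanh(-0.205) = -0.207946; difference d = -0.423431
Var(d) = 1/12 + 1/25 = 0.0833333 + 0.0400000 = 0.1233333
z = d/√Var(d) = -0.423431 / √0.1233333 = -0.423431 / 0.351188 = -1.206

-1.206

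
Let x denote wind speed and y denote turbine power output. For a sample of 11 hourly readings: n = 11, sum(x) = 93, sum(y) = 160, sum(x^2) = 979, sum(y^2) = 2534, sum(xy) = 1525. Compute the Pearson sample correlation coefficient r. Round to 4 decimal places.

0.8631

S_xy = nΣxy − ΣxΣy = 11·1525 − 93·160 = 16775 − 14880 = 1895
S_xx = nΣx² − (Σx)² = 11·979 − 93² = 10769 − 8649 = 2120
S_yy = nΣy² − (Σy)² = 11·2534 − 160² = 27874 − 25600 = 2274
r = S_xy / √(S_xx·S_yy) = 1895 / √(2120·2274) = 1895 / √4820880 = 1895 / 2195.6502 = 0.8631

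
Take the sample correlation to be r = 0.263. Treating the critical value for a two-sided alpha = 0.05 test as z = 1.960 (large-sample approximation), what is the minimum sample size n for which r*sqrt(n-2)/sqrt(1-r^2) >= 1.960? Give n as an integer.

r√(n−2)/√(1−r²) ≥ 1.960  ⇔  n−2 ≥ (1.960)²·(1−r²)/r²
(1−r²)/r² = (1−0.069169)/0.069169 = 13.4573
n ≥ 2 + 3.8416·13.4573 = 2 + 51.6976 = 53.6976
⌈53.6976⌉ = 54

54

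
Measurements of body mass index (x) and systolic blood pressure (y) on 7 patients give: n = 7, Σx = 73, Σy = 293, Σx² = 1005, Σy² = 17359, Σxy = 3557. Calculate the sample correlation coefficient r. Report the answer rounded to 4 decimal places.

S_xy = nΣxy − ΣxΣy = 7·3557 − 73·293 = 24899 − 21389 = 3510
S_xx = nΣx² − (Σx)² = 7·1005 − 73² = 7035 − 5329 = 1706
S_yy = nΣy² − (Σy)² = 7·17359 − 293² = 121513 − 85849 = 35664
r = S_xy / √(S_xx·S_yy) = 3510 / √(1706·35664) = 3510 / √60842784 = 3510 / 7800.1785 = 0.4500

0.4500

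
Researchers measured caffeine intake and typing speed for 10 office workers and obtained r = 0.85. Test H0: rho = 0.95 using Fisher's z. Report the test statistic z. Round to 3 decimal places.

-1.523

Fisher z: atanh(0.85) = 1.256153, atanh(0.95) = 1.831781
z = (z_r − z_0)·√(n−3) = (1.256153 − 1.831781)·√7 = -0.575628 · 2.645751 = -1.523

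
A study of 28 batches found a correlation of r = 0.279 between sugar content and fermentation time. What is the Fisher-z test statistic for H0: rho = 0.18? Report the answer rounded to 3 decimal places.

0.523

z_r = atanh(0.279) = 0.286597,  z_0 = atanh(0.18) = 0.181983
SE = 1/√(n−3) = 1/√25 = 0.200000
z = (z_r − z_0)/SE = (0.286597 − 0.181983) / 0.200000 = 0.104614 / 0.200000 = 0.523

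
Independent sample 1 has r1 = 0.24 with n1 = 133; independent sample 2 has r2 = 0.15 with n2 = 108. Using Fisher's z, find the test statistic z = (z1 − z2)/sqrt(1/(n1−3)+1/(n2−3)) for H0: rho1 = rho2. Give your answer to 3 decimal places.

0.714

z1 = atanh(0.24) = 0.244774,  z2 = atanh(0.15) = 0.151140
SE = √(1/(n1−3) + 1/(n2−3)) = √(1/130 + 1/105) = √(0.0076923 + 0.0095238) = √0.0172161 = 0.131210
z = (z1 − z2)/SE = (0.244774 − 0.151140) / 0.131210 = 0.093634 / 0.131210 = 0.714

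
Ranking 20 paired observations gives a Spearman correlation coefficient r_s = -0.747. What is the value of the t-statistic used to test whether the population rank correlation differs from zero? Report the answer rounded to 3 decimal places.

t = r_s·√(n−2) / √(1−r_s²) with r_s = -0.747, n = 20
  = -0.747·√18 / √(1 − 0.558009)
  = -0.747·4.242641 / 0.664824
  = -3.169253 / 0.664824 = -4.767

-4.767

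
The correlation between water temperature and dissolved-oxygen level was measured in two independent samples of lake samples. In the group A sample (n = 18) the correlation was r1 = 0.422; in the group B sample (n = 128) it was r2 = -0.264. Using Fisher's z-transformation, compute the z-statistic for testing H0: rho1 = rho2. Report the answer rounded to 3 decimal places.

Fisher z-transforms: z1 = atanh(0.422) = 0.450123, z2 = atanh(-0.264) = -0.270403; difference d = 0.720526
Var(d) = 1/15 + 1/125 = 0.0666667 + 0.0080000 = 0.0746667
z = d/√Var(d) = 0.720526 / √0.0746667 = 0.720526 / 0.273252 = 2.637

2.637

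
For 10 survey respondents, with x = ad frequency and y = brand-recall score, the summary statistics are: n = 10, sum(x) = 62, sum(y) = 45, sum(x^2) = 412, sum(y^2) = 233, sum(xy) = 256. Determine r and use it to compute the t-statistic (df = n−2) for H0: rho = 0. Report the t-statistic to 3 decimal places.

S_xy = nΣxy − ΣxΣy = 10·256 − 62·45 = 2560 − 2790 = -230
S_xx = nΣx² − (Σx)² = 10·412 − 62² = 4120 − 3844 = 276
S_yy = nΣy² − (Σy)² = 10·233 − 45² = 2330 − 2025 = 305
r = S_xy / √(S_xx·S_yy) = -230 / √(276·305) = -230 / √84180 = -230 / 290.1379 = -0.7927
t = r·√(n−2)/√(1−r²) = -0.7927·√8 / √(1−0.628373) = -2.242094 / 0.609612 = -3.678

-3.678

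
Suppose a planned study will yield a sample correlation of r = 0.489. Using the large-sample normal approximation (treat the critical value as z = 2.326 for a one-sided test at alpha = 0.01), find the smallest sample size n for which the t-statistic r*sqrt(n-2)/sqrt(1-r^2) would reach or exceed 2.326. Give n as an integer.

20

r√(n−2)/√(1−r²) ≥ 2.326  ⇔  n−2 ≥ (2.326)²·(1−r²)/r²
(1−r²)/r² = (1−0.239121)/0.239121 = 3.1820
n ≥ 2 + 5.410276·3.1820 = 2 + 17.2155 = 19.2155
⌈19.2155⌉ = 20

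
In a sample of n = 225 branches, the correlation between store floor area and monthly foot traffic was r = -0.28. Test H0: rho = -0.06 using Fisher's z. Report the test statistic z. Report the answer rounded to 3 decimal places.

-3.391

z_r = atanh(-0.28) = -0.287682,  z_0 = atanh(-0.06) = -0.060072
SE = 1/√(n−3) = 1/√222 = 0.067116
z = (z_r − z_0)/SE = (-0.287682 − (-0.060072)) / 0.067116 = -0.227610 / 0.067116 = -3.391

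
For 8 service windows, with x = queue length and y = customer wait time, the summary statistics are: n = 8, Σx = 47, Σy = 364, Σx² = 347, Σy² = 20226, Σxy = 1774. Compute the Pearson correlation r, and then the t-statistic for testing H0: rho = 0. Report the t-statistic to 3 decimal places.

S_xy = nΣxy − ΣxΣy = 8·1774 − 47·364 = 14192 − 17108 = -2916
S_xx = nΣx² − (Σx)² = 8·347 − 47² = 2776 − 2209 = 567
S_yy = nΣy² − (Σy)² = 8·20226 − 364² = 161808 − 132496 = 29312
r = S_xy / √(S_xx·S_yy) = -2916 / √(567·29312) = -2916 / √16619904 = -2916 / 4076.7516 = -0.7153
t = r·√(n−2)/√(1−r²) = -0.7153·√6 / √(1−0.511654) = -1.752120 / 0.698818 = -2.507

-2.507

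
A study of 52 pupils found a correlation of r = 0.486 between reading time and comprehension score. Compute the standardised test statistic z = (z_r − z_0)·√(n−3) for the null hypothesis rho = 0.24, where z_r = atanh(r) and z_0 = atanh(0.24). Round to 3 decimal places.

2.002

Fisher z: atanh(0.486) = 0.530810, atanh(0.24) = 0.244774
z = (z_r − z_0)·√(n−3) = (0.530810 − 0.244774)·√49 = 0.286036 · 7.000000 = 2.002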